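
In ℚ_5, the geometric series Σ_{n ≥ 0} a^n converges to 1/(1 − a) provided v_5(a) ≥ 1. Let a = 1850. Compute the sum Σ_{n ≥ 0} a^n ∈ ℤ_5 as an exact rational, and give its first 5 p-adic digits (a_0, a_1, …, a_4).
Σ a^n = 1/(1 − a) = -1/1849;  first 5 digits = (1, 0, 4, 4, 3)

v_5(a) = 2 ≥ 1, so the series converges in ℤ_5 to 1/(1 − a) = 1/(1 − 1850) = -1/1849. Expand this rational in ℤ_5: compute digits iteratively via d_i = x_i mod 5, x_{i+1} = (x_i − d_i)/5. The first 5 digits are (1, 0, 4, 4, 3).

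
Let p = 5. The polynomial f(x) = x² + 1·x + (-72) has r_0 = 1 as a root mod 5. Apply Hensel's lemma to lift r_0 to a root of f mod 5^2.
r_1 = 16 (mod 25)

Hensel: r_{i+1} = r_i − f(r_i)·(f′(r_i))^{-1} mod 5^{i+2}, f′(x) = 2x + 1. Iterate:
  r_0 = 1 (mod 5)
  r_1 = 16 (mod 25)
Final: r = 16 satisfies f(r) ≡ 0 mod 5^2.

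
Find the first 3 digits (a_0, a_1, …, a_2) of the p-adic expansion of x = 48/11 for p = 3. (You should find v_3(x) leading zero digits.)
(a_0, …, a_2) = (0, 2, 2)

v_3(48/11) = 1, so a_0 = ... = a_0 = 0. Factor out: x = 3^1 · u with u = 16/11 a unit in ℤ_3. Expand u iteratively via a_{v+i} = u_i mod 3, u_{i+1} = (u_i − a_{v+i})/3:
  u_0 = 16/11;  a_1 = 2;  u_1 = (u_0 − 2)/3 = -2/11
  u_1 = -2/11;  a_2 = 2;  u_2 = (u_1 − 2)/3 = -8/11
Digits: (0, 2, 2).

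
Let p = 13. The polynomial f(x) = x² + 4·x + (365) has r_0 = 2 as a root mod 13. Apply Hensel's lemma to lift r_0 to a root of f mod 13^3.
r_2 = 145 (mod 2197)

Hensel: r_{i+1} = r_i − f(r_i)·(f′(r_i))^{-1} mod 13^{i+2}, f′(x) = 2x + 4. Iterate:
  r_0 = 2 (mod 13)
  r_1 = 145 (mod 169)
  r_2 = 145 (mod 2197)
Final: r = 145 satisfies f(r) ≡ 0 mod 13^3.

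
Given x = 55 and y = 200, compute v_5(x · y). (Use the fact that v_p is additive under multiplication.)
v_5(11000) = 3

v_p(x) = 1 (factor: 55 = 5^1 · 11); v_p(y) = 2 (factor: 200 = 5^2 · 8). Additivity: v_p(xy) = v_p(x) + v_p(y) = 1 + 2 = 3. (Direct check: xy = 11000 = 5^3 · (88).)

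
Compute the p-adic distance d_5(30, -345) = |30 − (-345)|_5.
d_5(30, -345) = 1/125

Step 1 — x − y = 30 − (-345) = 375. Step 2 — v_5(375) = 3 (factor: 375 = (5^3 · 3); the sign does not affect v_p). Step 3 — |x − y|_5 = 5^{-3} = 1/125.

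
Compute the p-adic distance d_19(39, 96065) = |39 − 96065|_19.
d_19(39, 96065) = 1/6859

Step 1 — x − y = 39 − 96065 = -96026. Step 2 — v_19(-96026) = 3 (factor: -96026 = −(19^3 · 14); the sign does not affect v_p). Step 3 — |x − y|_19 = 19^{-3} = 1/6859.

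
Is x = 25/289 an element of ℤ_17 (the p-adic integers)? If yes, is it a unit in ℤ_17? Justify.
x ∉ ℤ_17 (v_17(x) = -2 < 0)

ℤ_17 = {x ∈ ℚ_17 : v_17(x) ≥ 0} and ℤ_17^× = {x ∈ ℤ_17 : v_17(x) = 0}. Here v_17(25/289) = v_17(num) − v_17(den) = -2; compare against these criteria.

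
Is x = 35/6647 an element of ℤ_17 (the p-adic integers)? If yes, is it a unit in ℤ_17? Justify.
x ∉ ℤ_17 (v_17(x) = -2 < 0)

ℤ_17 = {x ∈ ℚ_17 : v_17(x) ≥ 0} and ℤ_17^× = {x ∈ ℤ_17 : v_17(x) = 0}. Here v_17(35/6647) = v_17(num) − v_17(den) = -2; compare against these criteria.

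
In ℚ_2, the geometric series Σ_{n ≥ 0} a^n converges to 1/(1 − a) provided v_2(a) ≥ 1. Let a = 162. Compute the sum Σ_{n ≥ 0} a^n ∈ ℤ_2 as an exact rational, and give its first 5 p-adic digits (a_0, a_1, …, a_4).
Σ a^n = 1/(1 − a) = -1/161;  first 5 digits = (1, 1, 1, 1, 1)

v_2(a) = 1 ≥ 1, so the series converges in ℤ_2 to 1/(1 − a) = 1/(1 − 162) = -1/161. Expand this rational in ℤ_2: compute digits iteratively via d_i = x_i mod 2, x_{i+1} = (x_i − d_i)/2. The first 5 digits are (1, 1, 1, 1, 1).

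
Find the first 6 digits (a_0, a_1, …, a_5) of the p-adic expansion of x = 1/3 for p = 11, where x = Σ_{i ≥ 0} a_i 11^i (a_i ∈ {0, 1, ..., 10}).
(a_0, …, a_5) = (4, 7, 3, 7, 3, 7)

v_11(1/3) = 0 (numerator and denominator both coprime to 11), so x ∈ ℤ_11^×. Compute digits iteratively via a_i = x_i mod 11, x_{i+1} = (x_i − a_i)/11, with x_0 = x:
  x_0 = 1/3;  a_0 = 4;  x_1 = (x_0 − 4)/11 = -1/3
  x_1 = -1/3;  a_1 = 7;  x_2 = (x_1 − 7)/11 = -2/3
  x_2 = -2/3;  a_2 = 3;  x_3 = (x_2 − 3)/11 = -1/3
  x_3 = -1/3;  a_3 = 7;  x_4 = (x_3 − 7)/11 = -2/3
  x_4 = -2/3;  a_4 = 3;  x_5 = (x_4 − 3)/11 = -1/3
  x_5 = -1/3;  a_5 = 7;  x_6 = (x_5 − 7)/11 = -2/3
Digits: (4, 7, 3, 7, 3, 7).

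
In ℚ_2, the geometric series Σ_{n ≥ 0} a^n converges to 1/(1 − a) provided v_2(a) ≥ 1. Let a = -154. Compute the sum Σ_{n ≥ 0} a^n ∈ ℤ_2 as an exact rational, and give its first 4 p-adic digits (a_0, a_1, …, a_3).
Σ a^n = 1/(1 − a) = 1/155;  first 4 digits = (1, 1, 0, 0)

v_2(a) = 1 ≥ 1, so the series converges in ℤ_2 to 1/(1 − a) = 1/(1 − (-154)) = 1/155. Expand this rational in ℤ_2: compute digits iteratively via d_i = x_i mod 2, x_{i+1} = (x_i − d_i)/2. The first 4 digits are (1, 1, 0, 0).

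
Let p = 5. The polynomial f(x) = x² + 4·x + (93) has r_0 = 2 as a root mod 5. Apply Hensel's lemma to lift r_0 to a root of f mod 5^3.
r_2 = 117 (mod 125)

Hensel: r_{i+1} = r_i − f(r_i)·(f′(r_i))^{-1} mod 5^{i+2}, f′(x) = 2x + 4. Iterate:
  r_0 = 2 (mod 5)
  r_1 = 17 (mod 25)
  r_2 = 117 (mod 125)
Final: r = 117 satisfies f(r) ≡ 0 mod 5^3.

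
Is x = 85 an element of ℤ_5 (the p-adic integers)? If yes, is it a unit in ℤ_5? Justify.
x ∈ ℤ_5 but not a unit; v_5(x) = 1 > 0

ℤ_5 = {x ∈ ℚ_5 : v_5(x) ≥ 0} and ℤ_5^× = {x ∈ ℤ_5 : v_5(x) = 0}. Here v_5(85) = v_5(num) − v_5(den) = 1; compare against these criteria.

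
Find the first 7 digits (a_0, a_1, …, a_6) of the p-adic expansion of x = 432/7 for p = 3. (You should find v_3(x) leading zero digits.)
(a_0, …, a_6) = (0, 0, 0, 1, 0, 1, 1)

v_3(432/7) = 3, so a_0 = ... = a_2 = 0. Factor out: x = 3^3 · u with u = 16/7 a unit in ℤ_3. Expand u iteratively via a_{v+i} = u_i mod 3, u_{i+1} = (u_i − a_{v+i})/3:
  u_0 = 16/7;  a_3 = 1;  u_1 = (u_0 − 1)/3 = 3/7
  u_1 = 3/7;  a_4 = 0;  u_2 = (u_1 − 0)/3 = 1/7
  u_2 = 1/7;  a_5 = 1;  u_3 = (u_2 − 1)/3 = -2/7
  u_3 = -2/7;  a_6 = 1;  u_4 = (u_3 − 1)/3 = -3/7
Digits: (0, 0, 0, 1, 0, 1, 1).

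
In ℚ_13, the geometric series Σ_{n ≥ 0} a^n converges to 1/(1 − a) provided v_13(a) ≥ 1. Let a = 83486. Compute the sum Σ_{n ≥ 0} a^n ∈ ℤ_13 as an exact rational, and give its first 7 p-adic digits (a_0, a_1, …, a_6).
Σ a^n = 1/(1 − a) = -1/83485;  first 7 digits = (1, 0, 0, 12, 2, 0, 1)

v_13(a) = 3 ≥ 1, so the series converges in ℤ_13 to 1/(1 − a) = 1/(1 − 83486) = -1/83485. Expand this rational in ℤ_13: compute digits iteratively via d_i = x_i mod 13, x_{i+1} = (x_i − d_i)/13. The first 7 digits are (1, 0, 0, 12, 2, 0, 1).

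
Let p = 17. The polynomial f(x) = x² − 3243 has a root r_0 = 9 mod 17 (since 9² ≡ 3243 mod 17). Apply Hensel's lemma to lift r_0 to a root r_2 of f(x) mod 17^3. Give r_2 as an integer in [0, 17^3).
r_2 = 3171 (mod 4913)

Hensel's recurrence: r_{i+1} = r_i − f(r_i)·(f′(r_i))^{-1} mod 17^{i+2}, with f′(x) = 2x. Iterate:
  r_0 = 9 (mod 17)
  r_1 = 281 (mod 289)
  r_2 = 3171 (mod 4913)
Final: r_2 = 3171, and one checks f(r_2) ≡ 0 mod 17^3.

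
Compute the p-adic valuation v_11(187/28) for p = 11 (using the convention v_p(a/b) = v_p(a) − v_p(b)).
v_11(187/28) = 1

Factor powers of 11 from the numerator and denominator of the reduced fraction: 187 = 11^1 · 17 and 28 = 11^0 · 28. Apply v_p(a/b) = v_p(a) − v_p(b): v_11(187/28) = 1 − 0 = 1.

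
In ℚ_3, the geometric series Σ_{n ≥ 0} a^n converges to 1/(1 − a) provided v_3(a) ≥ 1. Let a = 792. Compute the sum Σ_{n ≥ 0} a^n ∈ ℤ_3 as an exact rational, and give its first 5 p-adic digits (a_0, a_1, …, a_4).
Σ a^n = 1/(1 − a) = -1/791;  first 5 digits = (1, 0, 1, 2, 1)

v_3(a) = 2 ≥ 1, so the series converges in ℤ_3 to 1/(1 − a) = 1/(1 − 792) = -1/791. Expand this rational in ℤ_3: compute digits iteratively via d_i = x_i mod 3, x_{i+1} = (x_i − d_i)/3. The first 5 digits are (1, 0, 1, 2, 1).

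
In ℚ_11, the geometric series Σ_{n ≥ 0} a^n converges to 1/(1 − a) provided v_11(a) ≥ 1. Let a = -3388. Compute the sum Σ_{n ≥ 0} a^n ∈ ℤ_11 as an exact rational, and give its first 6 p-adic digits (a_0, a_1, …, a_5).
Σ a^n = 1/(1 − a) = 1/3389;  first 6 digits = (1, 0, 5, 8, 2, 5)

v_11(a) = 2 ≥ 1, so the series converges in ℤ_11 to 1/(1 − a) = 1/(1 − (-3388)) = 1/3389. Expand this rational in ℤ_11: compute digits iteratively via d_i = x_i mod 11, x_{i+1} = (x_i − d_i)/11. The first 6 digits are (1, 0, 5, 8, 2, 5).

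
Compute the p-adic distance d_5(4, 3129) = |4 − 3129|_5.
d_5(4, 3129) = 1/3125

Step 1 — x − y = 4 − 3129 = -3125. Step 2 — v_5(-3125) = 5 (factor: -3125 = −(5^5 · 1); the sign does not affect v_p). Step 3 — |x − y|_5 = 5^{-5} = 1/3125.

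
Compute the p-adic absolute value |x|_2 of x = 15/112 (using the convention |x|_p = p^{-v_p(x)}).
|15/112|_2 = 16

Step 1 — compute v_2(x) by factoring powers of 2 out of the numerator and denominator: v_2(15/112) = -4. Step 2 — apply |x|_p = p^{-v_p(x)} = 2^{4} = 16.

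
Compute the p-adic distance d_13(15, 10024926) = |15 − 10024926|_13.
d_13(15, 10024926) = 1/371293

Step 1 — x − y = 15 − 10024926 = -10024911. Step 2 — v_13(-10024911) = 5 (factor: -10024911 = −(13^5 · 27); the sign does not affect v_p). Step 3 — |x − y|_13 = 13^{-5} = 1/371293.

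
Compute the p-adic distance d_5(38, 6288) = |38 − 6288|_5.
d_5(38, 6288) = 1/3125

Step 1 — x − y = 38 − 6288 = -6250. Step 2 — v_5(-6250) = 5 (factor: -6250 = −(5^5 · 2); the sign does not affect v_p). Step 3 — |x − y|_5 = 5^{-5} = 1/3125.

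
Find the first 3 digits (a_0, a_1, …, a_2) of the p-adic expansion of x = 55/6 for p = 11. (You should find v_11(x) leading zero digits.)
(a_0, …, a_2) = (0, 10, 1)

v_11(55/6) = 1, so a_0 = ... = a_0 = 0. Factor out: x = 11^1 · u with u = 5/6 a unit in ℤ_11. Expand u iteratively via a_{v+i} = u_i mod 11, u_{i+1} = (u_i − a_{v+i})/11:
  u_0 = 5/6;  a_1 = 10;  u_1 = (u_0 − 10)/11 = -5/6
  u_1 = -5/6;  a_2 = 1;  u_2 = (u_1 − 1)/11 = -1/6
Digits: (0, 10, 1).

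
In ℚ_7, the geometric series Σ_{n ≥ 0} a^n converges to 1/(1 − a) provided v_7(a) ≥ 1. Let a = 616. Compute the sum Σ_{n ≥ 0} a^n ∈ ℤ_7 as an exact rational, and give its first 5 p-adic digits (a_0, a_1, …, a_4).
Σ a^n = 1/(1 − a) = -1/615;  first 5 digits = (1, 4, 0, 3, 5)

v_7(a) = 1 ≥ 1, so the series converges in ℤ_7 to 1/(1 − a) = 1/(1 − 616) = -1/615. Expand this rational in ℤ_7: compute digits iteratively via d_i = x_i mod 7, x_{i+1} = (x_i − d_i)/7. The first 5 digits are (1, 4, 0, 3, 5).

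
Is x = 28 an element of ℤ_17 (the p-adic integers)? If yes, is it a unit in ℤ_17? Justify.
x ∈ ℤ_17^× (unit); v_17(x) = 0

ℤ_17 = {x ∈ ℚ_17 : v_17(x) ≥ 0} and ℤ_17^× = {x ∈ ℤ_17 : v_17(x) = 0}. Here v_17(28) = v_17(num) − v_17(den) = 0; compare against these criteria.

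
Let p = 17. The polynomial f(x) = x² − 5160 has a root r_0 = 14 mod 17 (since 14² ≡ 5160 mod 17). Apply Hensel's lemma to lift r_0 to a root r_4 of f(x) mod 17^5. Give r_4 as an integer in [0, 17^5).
r_4 = 66909 (mod 1419857)

Hensel's recurrence: r_{i+1} = r_i − f(r_i)·(f′(r_i))^{-1} mod 17^{i+2}, with f′(x) = 2x. Iterate:
  r_0 = 14 (mod 17)
  r_1 = 150 (mod 289)
  r_2 = 3040 (mod 4913)
  r_3 = 66909 (mod 83521)
  r_4 = 66909 (mod 1419857)
Final: r_4 = 66909, and one checks f(r_4) ≡ 0 mod 17^5.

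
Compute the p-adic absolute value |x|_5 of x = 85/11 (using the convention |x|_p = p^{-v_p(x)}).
|85/11|_5 = 1/5

Step 1 — compute v_5(x) by factoring powers of 5 out of the numerator and denominator: v_5(85/11) = 1. Step 2 — apply |x|_p = p^{-v_p(x)} = 5^{-1} = 1/5.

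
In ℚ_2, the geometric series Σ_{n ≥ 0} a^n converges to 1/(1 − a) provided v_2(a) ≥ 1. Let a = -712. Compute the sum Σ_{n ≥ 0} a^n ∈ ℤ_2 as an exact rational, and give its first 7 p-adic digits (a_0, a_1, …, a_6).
Σ a^n = 1/(1 − a) = 1/713;  first 7 digits = (1, 0, 0, 1, 1, 1, 1)

v_2(a) = 3 ≥ 1, so the series converges in ℤ_2 to 1/(1 − a) = 1/(1 − (-712)) = 1/713. Expand this rational in ℤ_2: compute digits iteratively via d_i = x_i mod 2, x_{i+1} = (x_i − d_i)/2. The first 7 digits are (1, 0, 0, 1, 1, 1, 1).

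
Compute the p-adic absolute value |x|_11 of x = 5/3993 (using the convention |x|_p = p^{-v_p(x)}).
|5/3993|_11 = 1331

Step 1 — compute v_11(x) by factoring powers of 11 out of the numerator and denominator: v_11(5/3993) = -3. Step 2 — apply |x|_p = p^{-v_p(x)} = 11^{3} = 1331.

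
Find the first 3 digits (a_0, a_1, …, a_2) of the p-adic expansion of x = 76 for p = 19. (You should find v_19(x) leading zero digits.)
(a_0, …, a_2) = (0, 4, 0)

v_19(76) = 1, so a_0 = ... = a_0 = 0. Factor out: x = 19^1 · u with u = 4 a unit in ℤ_19. Expand u iteratively via a_{v+i} = u_i mod 19, u_{i+1} = (u_i − a_{v+i})/19:
  u_0 = 4;  a_1 = 4;  u_1 = (u_0 − 4)/19 = 0
  u_1 = 0;  a_2 = 0;  u_2 = (u_1 − 0)/19 = 0
Digits: (0, 4, 0).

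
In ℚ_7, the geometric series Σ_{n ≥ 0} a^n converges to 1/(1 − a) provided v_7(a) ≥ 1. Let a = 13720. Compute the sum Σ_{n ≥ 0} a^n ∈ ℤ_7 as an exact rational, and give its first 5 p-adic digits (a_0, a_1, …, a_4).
Σ a^n = 1/(1 − a) = -1/13719;  first 5 digits = (1, 0, 0, 5, 5)

v_7(a) = 3 ≥ 1, so the series converges in ℤ_7 to 1/(1 − a) = 1/(1 − 13720) = -1/13719. Expand this rational in ℤ_7: compute digits iteratively via d_i = x_i mod 7, x_{i+1} = (x_i − d_i)/7. The first 5 digits are (1, 0, 0, 5, 5).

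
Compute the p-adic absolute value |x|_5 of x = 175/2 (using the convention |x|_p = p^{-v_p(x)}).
|175/2|_5 = 1/25

Step 1 — compute v_5(x) by factoring powers of 5 out of the numerator and denominator: v_5(175/2) = 2. Step 2 — apply |x|_p = p^{-v_p(x)} = 5^{-2} = 1/25.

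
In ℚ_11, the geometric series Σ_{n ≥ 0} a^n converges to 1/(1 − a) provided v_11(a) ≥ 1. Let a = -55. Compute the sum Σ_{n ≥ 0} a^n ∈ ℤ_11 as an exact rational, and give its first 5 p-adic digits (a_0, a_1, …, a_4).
Σ a^n = 1/(1 − a) = 1/56;  first 5 digits = (1, 6, 2, 9, 8)

v_11(a) = 1 ≥ 1, so the series converges in ℤ_11 to 1/(1 − a) = 1/(1 − (-55)) = 1/56. Expand this rational in ℤ_11: compute digits iteratively via d_i = x_i mod 11, x_{i+1} = (x_i − d_i)/11. The first 5 digits are (1, 6, 2, 9, 8).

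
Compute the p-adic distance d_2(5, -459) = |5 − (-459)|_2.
d_2(5, -459) = 1/16

Step 1 — x − y = 5 − (-459) = 464. Step 2 — v_2(464) = 4 (factor: 464 = (2^4 · 29); the sign does not affect v_p). Step 3 — |x − y|_2 = 2^{-4} = 1/16.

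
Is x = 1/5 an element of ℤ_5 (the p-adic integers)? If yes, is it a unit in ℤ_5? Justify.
x ∉ ℤ_5 (v_5(x) = -1 < 0)

ℤ_5 = {x ∈ ℚ_5 : v_5(x) ≥ 0} and ℤ_5^× = {x ∈ ℤ_5 : v_5(x) = 0}. Here v_5(1/5) = v_5(num) − v_5(den) = -1; compare against these criteria.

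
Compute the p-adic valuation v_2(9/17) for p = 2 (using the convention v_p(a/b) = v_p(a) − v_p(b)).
v_2(9/17) = 0

Factor powers of 2 from the numerator and denominator of the reduced fraction: 9 = 2^0 · 9 and 17 = 2^0 · 17. Apply v_p(a/b) = v_p(a) − v_p(b): v_2(9/17) = 0 − 0 = 0.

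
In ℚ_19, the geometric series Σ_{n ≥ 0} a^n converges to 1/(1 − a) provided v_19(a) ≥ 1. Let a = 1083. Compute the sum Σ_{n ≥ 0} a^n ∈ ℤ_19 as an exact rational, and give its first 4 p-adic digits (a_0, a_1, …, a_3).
Σ a^n = 1/(1 − a) = -1/1082;  first 4 digits = (1, 0, 3, 0)

v_19(a) = 2 ≥ 1, so the series converges in ℤ_19 to 1/(1 − a) = 1/(1 − 1083) = -1/1082. Expand this rational in ℤ_19: compute digits iteratively via d_i = x_i mod 19, x_{i+1} = (x_i − d_i)/19. The first 4 digits are (1, 0, 3, 0).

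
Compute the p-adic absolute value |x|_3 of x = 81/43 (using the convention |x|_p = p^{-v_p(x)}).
|81/43|_3 = 1/81

Step 1 — compute v_3(x) by factoring powers of 3 out of the numerator and denominator: v_3(81/43) = 4. Step 2 — apply |x|_p = p^{-v_p(x)} = 3^{-4} = 1/81.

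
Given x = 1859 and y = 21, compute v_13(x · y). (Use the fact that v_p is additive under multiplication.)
v_13(39039) = 2

v_p(x) = 2 (factor: 1859 = 13^2 · 11); v_p(y) = 0 (factor: 21 = 13^0 · 21). Additivity: v_p(xy) = v_p(x) + v_p(y) = 2 + 0 = 2. (Direct check: xy = 39039 = 13^2 · (231).)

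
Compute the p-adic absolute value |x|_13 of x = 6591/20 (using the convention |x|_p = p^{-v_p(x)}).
|6591/20|_13 = 1/2197

Step 1 — compute v_13(x) by factoring powers of 13 out of the numerator and denominator: v_13(6591/20) = 3. Step 2 — apply |x|_p = p^{-v_p(x)} = 13^{-3} = 1/2197.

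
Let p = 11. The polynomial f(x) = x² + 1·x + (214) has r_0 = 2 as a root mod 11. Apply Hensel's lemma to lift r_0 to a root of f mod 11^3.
r_2 = 1168 (mod 1331)

Hensel: r_{i+1} = r_i − f(r_i)·(f′(r_i))^{-1} mod 11^{i+2}, f′(x) = 2x + 1. Iterate:
  r_0 = 2 (mod 11)
  r_1 = 79 (mod 121)
  r_2 = 1168 (mod 1331)
Final: r = 1168 satisfies f(r) ≡ 0 mod 11^3.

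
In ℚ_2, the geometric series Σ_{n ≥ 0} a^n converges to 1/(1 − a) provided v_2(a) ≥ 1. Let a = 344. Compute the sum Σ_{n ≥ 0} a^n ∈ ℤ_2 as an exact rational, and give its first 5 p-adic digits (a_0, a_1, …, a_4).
Σ a^n = 1/(1 − a) = -1/343;  first 5 digits = (1, 0, 0, 1, 1)

v_2(a) = 3 ≥ 1, so the series converges in ℤ_2 to 1/(1 − a) = 1/(1 − 344) = -1/343. Expand this rational in ℤ_2: compute digits iteratively via d_i = x_i mod 2, x_{i+1} = (x_i − d_i)/2. The first 5 digits are (1, 0, 0, 1, 1).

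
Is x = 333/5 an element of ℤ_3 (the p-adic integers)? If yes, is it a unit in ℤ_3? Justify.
x ∈ ℤ_3 but not a unit; v_3(x) = 2 > 0

ℤ_3 = {x ∈ ℚ_3 : v_3(x) ≥ 0} and ℤ_3^× = {x ∈ ℤ_3 : v_3(x) = 0}. Here v_3(333/5) = v_3(num) − v_3(den) = 2; compare against these criteria.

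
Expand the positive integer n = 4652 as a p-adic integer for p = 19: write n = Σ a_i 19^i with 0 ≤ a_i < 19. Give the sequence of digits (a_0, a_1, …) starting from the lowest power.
(a_0, a_1, …) = (16, 16, 12)

Repeated division by 19 gives the digits low-to-high: 4652 = 16 + 16·19^1 + 12·19^2. Digit sequence: (16, 16, 12).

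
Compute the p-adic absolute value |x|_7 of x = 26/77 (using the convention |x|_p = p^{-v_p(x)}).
|26/77|_7 = 7

Step 1 — compute v_7(x) by factoring powers of 7 out of the numerator and denominator: v_7(26/77) = -1. Step 2 — apply |x|_p = p^{-v_p(x)} = 7^{1} = 7.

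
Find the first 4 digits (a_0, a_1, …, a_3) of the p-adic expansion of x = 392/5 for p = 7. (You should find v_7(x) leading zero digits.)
(a_0, …, a_3) = (0, 0, 3, 4)

v_7(392/5) = 2, so a_0 = ... = a_1 = 0. Factor out: x = 7^2 · u with u = 8/5 a unit in ℤ_7. Expand u iteratively via a_{v+i} = u_i mod 7, u_{i+1} = (u_i − a_{v+i})/7:
  u_0 = 8/5;  a_2 = 3;  u_1 = (u_0 − 3)/7 = -1/5
  u_1 = -1/5;  a_3 = 4;  u_2 = (u_1 − 4)/7 = -3/5
Digits: (0, 0, 3, 4).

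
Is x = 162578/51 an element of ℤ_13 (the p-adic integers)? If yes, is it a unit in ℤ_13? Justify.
x ∈ ℤ_13 but not a unit; v_13(x) = 3 > 0

ℤ_13 = {x ∈ ℚ_13 : v_13(x) ≥ 0} and ℤ_13^× = {x ∈ ℤ_13 : v_13(x) = 0}. Here v_13(162578/51) = v_13(num) − v_13(den) = 3; compare against these criteria.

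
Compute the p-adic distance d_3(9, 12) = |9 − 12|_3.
d_3(9, 12) = 1/3

Step 1 — x − y = 9 − 12 = -3. Step 2 — v_3(-3) = 1 (factor: -3 = −(3^1 · 1); the sign does not affect v_p). Step 3 — |x − y|_3 = 3^{-1} = 1/3.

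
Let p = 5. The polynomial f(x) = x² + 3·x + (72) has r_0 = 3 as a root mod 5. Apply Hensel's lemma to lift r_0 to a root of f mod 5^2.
r_1 = 18 (mod 25)

Hensel: r_{i+1} = r_i − f(r_i)·(f′(r_i))^{-1} mod 5^{i+2}, f′(x) = 2x + 3. Iterate:
  r_0 = 3 (mod 5)
  r_1 = 18 (mod 25)
Final: r = 18 satisfies f(r) ≡ 0 mod 5^2.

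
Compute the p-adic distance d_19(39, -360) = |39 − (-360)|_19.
d_19(39, -360) = 1/19

Step 1 — x − y = 39 − (-360) = 399. Step 2 — v_19(399) = 1 (factor: 399 = (19^1 · 21); the sign does not affect v_p). Step 3 — |x − y|_19 = 19^{-1} = 1/19.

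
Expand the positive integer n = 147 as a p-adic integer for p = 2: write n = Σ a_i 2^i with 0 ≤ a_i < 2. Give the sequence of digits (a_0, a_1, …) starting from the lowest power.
(a_0, a_1, …) = (1, 1, 0, 0, 1, 0, 0, 1)

Repeated division by 2 gives the digits low-to-high: 147 = 1 + 1·2^1 + 1·2^4 + 1·2^7. Digit sequence: (1, 1, 0, 0, 1, 0, 0, 1).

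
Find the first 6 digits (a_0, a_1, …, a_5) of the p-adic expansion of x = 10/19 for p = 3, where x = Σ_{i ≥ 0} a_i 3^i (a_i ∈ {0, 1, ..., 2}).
(a_0, …, a_5) = (1, 0, 2, 2, 1, 0)

v_3(10/19) = 0 (numerator and denominator both coprime to 3), so x ∈ ℤ_3^×. Compute digits iteratively via a_i = x_i mod 3, x_{i+1} = (x_i − a_i)/3, with x_0 = x:
  x_0 = 10/19;  a_0 = 1;  x_1 = (x_0 − 1)/3 = -3/19
  x_1 = -3/19;  a_1 = 0;  x_2 = (x_1 − 0)/3 = -1/19
  x_2 = -1/19;  a_2 = 2;  x_3 = (x_2 − 2)/3 = -13/19
  x_3 = -13/19;  a_3 = 2;  x_4 = (x_3 − 2)/3 = -17/19
  x_4 = -17/19;  a_4 = 1;  x_5 = (x_4 − 1)/3 = -12/19
  x_5 = -12/19;  a_5 = 0;  x_6 = (x_5 − 0)/3 = -4/19
Digits: (1, 0, 2, 2, 1, 0).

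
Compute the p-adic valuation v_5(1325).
v_5(1325) = 2

v_5(n) is the largest exponent k such that 5^k divides n. Factor out: 1325 = 5^2 · 53. (Sign doesn't affect v_p.) So v_5(1325) = 2.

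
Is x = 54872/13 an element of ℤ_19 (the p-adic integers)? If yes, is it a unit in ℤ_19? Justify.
x ∈ ℤ_19 but not a unit; v_19(x) = 3 > 0

ℤ_19 = {x ∈ ℚ_19 : v_19(x) ≥ 0} and ℤ_19^× = {x ∈ ℤ_19 : v_19(x) = 0}. Here v_19(54872/13) = v_19(num) − v_19(den) = 3; compare against these criteria.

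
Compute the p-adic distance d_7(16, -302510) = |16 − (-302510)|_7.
d_7(16, -302510) = 1/16807

Step 1 — x − y = 16 − (-302510) = 302526. Step 2 — v_7(302526) = 5 (factor: 302526 = (7^5 · 18); the sign does not affect v_p). Step 3 — |x − y|_7 = 7^{-5} = 1/16807.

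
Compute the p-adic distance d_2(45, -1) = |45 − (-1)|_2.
d_2(45, -1) = 1/2

Step 1 — x − y = 45 − (-1) = 46. Step 2 — v_2(46) = 1 (factor: 46 = (2^1 · 23); the sign does not affect v_p). Step 3 — |x − y|_2 = 2^{-1} = 1/2.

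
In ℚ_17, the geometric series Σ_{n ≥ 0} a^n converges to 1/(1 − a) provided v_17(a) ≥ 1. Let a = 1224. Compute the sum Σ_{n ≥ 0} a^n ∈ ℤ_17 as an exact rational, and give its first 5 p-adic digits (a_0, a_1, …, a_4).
Σ a^n = 1/(1 − a) = -1/1223;  first 5 digits = (1, 4, 3, 12, 10)

v_17(a) = 1 ≥ 1, so the series converges in ℤ_17 to 1/(1 − a) = 1/(1 − 1224) = -1/1223. Expand this rational in ℤ_17: compute digits iteratively via d_i = x_i mod 17, x_{i+1} = (x_i − d_i)/17. The first 5 digits are (1, 4, 3, 12, 10).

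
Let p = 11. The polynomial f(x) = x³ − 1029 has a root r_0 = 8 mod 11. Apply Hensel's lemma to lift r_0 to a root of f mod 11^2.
r_1 = 63 (mod 121)

Hensel: r_{i+1} = r_i − f(r_i)/f′(r_i) mod 11^{i+2}, where f′(x) = 3x². Iterate:
  r_0 = 8 (mod 11)
  r_1 = 63 (mod 121)
Final: r = 63 with f(r) ≡ 0 mod 11^2.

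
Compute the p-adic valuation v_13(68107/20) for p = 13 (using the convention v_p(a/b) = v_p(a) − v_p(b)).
v_13(68107/20) = 3

Factor powers of 13 from the numerator and denominator of the reduced fraction: 68107 = 13^3 · 31 and 20 = 13^0 · 20. Apply v_p(a/b) = v_p(a) − v_p(b): v_13(68107/20) = 3 − 0 = 3.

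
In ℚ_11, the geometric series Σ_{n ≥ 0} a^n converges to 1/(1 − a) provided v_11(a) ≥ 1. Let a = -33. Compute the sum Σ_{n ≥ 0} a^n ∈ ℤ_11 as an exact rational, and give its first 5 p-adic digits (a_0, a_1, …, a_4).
Σ a^n = 1/(1 − a) = 1/34;  first 5 digits = (1, 8, 8, 6, 1)

v_11(a) = 1 ≥ 1, so the series converges in ℤ_11 to 1/(1 − a) = 1/(1 − (-33)) = 1/34. Expand this rational in ℤ_11: compute digits iteratively via d_i = x_i mod 11, x_{i+1} = (x_i − d_i)/11. The first 5 digits are (1, 8, 8, 6, 1).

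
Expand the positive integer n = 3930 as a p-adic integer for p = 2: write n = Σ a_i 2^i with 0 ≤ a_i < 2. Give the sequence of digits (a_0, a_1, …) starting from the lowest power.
(a_0, a_1, …) = (0, 1, 0, 1, 1, 0, 1, 0, 1, 1, 1, 1)

Repeated division by 2 gives the digits low-to-high: 3930 = 1·2^1 + 1·2^3 + 1·2^4 + 1·2^6 + 1·2^8 + 1·2^9 + 1·2^10 + 1·2^11. Digit sequence: (0, 1, 0, 1, 1, 0, 1, 0, 1, 1, 1, 1).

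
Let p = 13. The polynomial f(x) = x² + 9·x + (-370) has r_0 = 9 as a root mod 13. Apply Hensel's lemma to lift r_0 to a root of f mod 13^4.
r_3 = 15258 (mod 28561)

Hensel: r_{i+1} = r_i − f(r_i)·(f′(r_i))^{-1} mod 13^{i+2}, f′(x) = 2x + 9. Iterate:
  r_0 = 9 (mod 13)
  r_1 = 48 (mod 169)
  r_2 = 2076 (mod 2197)
  r_3 = 15258 (mod 28561)
Final: r = 15258 satisfies f(r) ≡ 0 mod 13^4.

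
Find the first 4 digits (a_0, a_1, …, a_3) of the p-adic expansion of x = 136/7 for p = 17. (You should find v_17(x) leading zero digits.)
(a_0, …, a_3) = (0, 6, 7, 2)

v_17(136/7) = 1, so a_0 = ... = a_0 = 0. Factor out: x = 17^1 · u with u = 8/7 a unit in ℤ_17. Expand u iteratively via a_{v+i} = u_i mod 17, u_{i+1} = (u_i − a_{v+i})/17:
  u_0 = 8/7;  a_1 = 6;  u_1 = (u_0 − 6)/17 = -2/7
  u_1 = -2/7;  a_2 = 7;  u_2 = (u_1 − 7)/17 = -3/7
  u_2 = -3/7;  a_3 = 2;  u_3 = (u_2 − 2)/17 = -1/7
Digits: (0, 6, 7, 2).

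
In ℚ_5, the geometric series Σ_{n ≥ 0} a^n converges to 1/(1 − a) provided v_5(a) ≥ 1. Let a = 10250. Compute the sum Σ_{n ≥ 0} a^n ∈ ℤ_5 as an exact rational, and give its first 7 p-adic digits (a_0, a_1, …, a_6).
Σ a^n = 1/(1 − a) = -1/10249;  first 7 digits = (1, 0, 0, 2, 1, 3, 4)

v_5(a) = 3 ≥ 1, so the series converges in ℤ_5 to 1/(1 − a) = 1/(1 − 10250) = -1/10249. Expand this rational in ℤ_5: compute digits iteratively via d_i = x_i mod 5, x_{i+1} = (x_i − d_i)/5. The first 7 digits are (1, 0, 0, 2, 1, 3, 4).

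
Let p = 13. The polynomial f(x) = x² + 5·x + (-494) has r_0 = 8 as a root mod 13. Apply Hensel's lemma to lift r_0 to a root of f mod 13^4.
r_3 = 8211 (mod 28561)

Hensel: r_{i+1} = r_i − f(r_i)·(f′(r_i))^{-1} mod 13^{i+2}, f′(x) = 2x + 5. Iterate:
  r_0 = 8 (mod 13)
  r_1 = 99 (mod 169)
  r_2 = 1620 (mod 2197)
  r_3 = 8211 (mod 28561)
Final: r = 8211 satisfies f(r) ≡ 0 mod 13^4.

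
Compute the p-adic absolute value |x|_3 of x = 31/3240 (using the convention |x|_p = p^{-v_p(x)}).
|31/3240|_3 = 81

Step 1 — compute v_3(x) by factoring powers of 3 out of the numerator and denominator: v_3(31/3240) = -4. Step 2 — apply |x|_p = p^{-v_p(x)} = 3^{4} = 81.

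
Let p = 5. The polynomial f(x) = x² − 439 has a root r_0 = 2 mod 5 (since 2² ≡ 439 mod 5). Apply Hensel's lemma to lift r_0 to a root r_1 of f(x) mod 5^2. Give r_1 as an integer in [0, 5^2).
r_1 = 17 (mod 25)

Hensel's recurrence: r_{i+1} = r_i − f(r_i)·(f′(r_i))^{-1} mod 5^{i+2}, with f′(x) = 2x. Iterate:
  r_0 = 2 (mod 5)
  r_1 = 17 (mod 25)
Final: r_1 = 17, and one checks f(r_1) ≡ 0 mod 5^2.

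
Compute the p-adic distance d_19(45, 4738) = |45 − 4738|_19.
d_19(45, 4738) = 1/361

Step 1 — x − y = 45 − 4738 = -4693. Step 2 — v_19(-4693) = 2 (factor: -4693 = −(19^2 · 13); the sign does not affect v_p). Step 3 — |x − y|_19 = 19^{-2} = 1/361.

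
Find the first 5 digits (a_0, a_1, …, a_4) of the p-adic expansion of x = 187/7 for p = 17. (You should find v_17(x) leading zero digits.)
(a_0, …, a_4) = (0, 4, 12, 9, 14)

v_17(187/7) = 1, so a_0 = ... = a_0 = 0. Factor out: x = 17^1 · u with u = 11/7 a unit in ℤ_17. Expand u iteratively via a_{v+i} = u_i mod 17, u_{i+1} = (u_i − a_{v+i})/17:
  u_0 = 11/7;  a_1 = 4;  u_1 = (u_0 − 4)/17 = -1/7
  u_1 = -1/7;  a_2 = 12;  u_2 = (u_1 − 12)/17 = -5/7
  u_2 = -5/7;  a_3 = 9;  u_3 = (u_2 − 9)/17 = -4/7
  u_3 = -4/7;  a_4 = 14;  u_4 = (u_3 − 14)/17 = -6/7
Digits: (0, 4, 12, 9, 14).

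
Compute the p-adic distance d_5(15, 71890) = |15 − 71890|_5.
d_5(15, 71890) = 1/3125

Step 1 — x − y = 15 − 71890 = -71875. Step 2 — v_5(-71875) = 5 (factor: -71875 = −(5^5 · 23); the sign does not affect v_p). Step 3 — |x − y|_5 = 5^{-5} = 1/3125.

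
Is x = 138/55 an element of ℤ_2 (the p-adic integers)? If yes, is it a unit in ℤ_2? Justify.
x ∈ ℤ_2 but not a unit; v_2(x) = 1 > 0

ℤ_2 = {x ∈ ℚ_2 : v_2(x) ≥ 0} and ℤ_2^× = {x ∈ ℤ_2 : v_2(x) = 0}. Here v_2(138/55) = v_2(num) − v_2(den) = 1; compare against these criteria.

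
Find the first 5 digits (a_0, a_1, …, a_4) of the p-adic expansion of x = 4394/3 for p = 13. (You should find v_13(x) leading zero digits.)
(a_0, …, a_4) = (0, 0, 0, 5, 4)

v_13(4394/3) = 3, so a_0 = ... = a_2 = 0. Factor out: x = 13^3 · u with u = 2/3 a unit in ℤ_13. Expand u iteratively via a_{v+i} = u_i mod 13, u_{i+1} = (u_i − a_{v+i})/13:
  u_0 = 2/3;  a_3 = 5;  u_1 = (u_0 − 5)/13 = -1/3
  u_1 = -1/3;  a_4 = 4;  u_2 = (u_1 − 4)/13 = -1/3
Digits: (0, 0, 0, 5, 4).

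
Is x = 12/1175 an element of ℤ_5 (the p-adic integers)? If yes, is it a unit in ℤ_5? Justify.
x ∉ ℤ_5 (v_5(x) = -2 < 0)

ℤ_5 = {x ∈ ℚ_5 : v_5(x) ≥ 0} and ℤ_5^× = {x ∈ ℤ_5 : v_5(x) = 0}. Here v_5(12/1175) = v_5(num) − v_5(den) = -2; compare against these criteria.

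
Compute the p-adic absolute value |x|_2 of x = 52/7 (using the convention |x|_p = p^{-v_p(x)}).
|52/7|_2 = 1/4

Step 1 — compute v_2(x) by factoring powers of 2 out of the numerator and denominator: v_2(52/7) = 2. Step 2 — apply |x|_p = p^{-v_p(x)} = 2^{-2} = 1/4.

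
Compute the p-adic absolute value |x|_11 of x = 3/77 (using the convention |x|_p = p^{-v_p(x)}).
|3/77|_11 = 11

Step 1 — compute v_11(x) by factoring powers of 11 out of the numerator and denominator: v_11(3/77) = -1. Step 2 — apply |x|_p = p^{-v_p(x)} = 11^{1} = 11.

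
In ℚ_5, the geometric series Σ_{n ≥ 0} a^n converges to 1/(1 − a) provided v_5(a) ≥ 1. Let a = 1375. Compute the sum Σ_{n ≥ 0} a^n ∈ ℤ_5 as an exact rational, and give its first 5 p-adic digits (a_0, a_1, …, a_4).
Σ a^n = 1/(1 − a) = -1/1374;  first 5 digits = (1, 0, 0, 1, 2)

v_5(a) = 3 ≥ 1, so the series converges in ℤ_5 to 1/(1 − a) = 1/(1 − 1375) = -1/1374. Expand this rational in ℤ_5: compute digits iteratively via d_i = x_i mod 5, x_{i+1} = (x_i − d_i)/5. The first 5 digits are (1, 0, 0, 1, 2).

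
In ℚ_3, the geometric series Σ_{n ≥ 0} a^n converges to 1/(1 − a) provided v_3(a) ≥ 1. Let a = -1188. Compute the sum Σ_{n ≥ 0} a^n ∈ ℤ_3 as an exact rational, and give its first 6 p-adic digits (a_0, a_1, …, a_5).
Σ a^n = 1/(1 − a) = 1/1189;  first 6 digits = (1, 0, 0, 1, 0, 1)

v_3(a) = 3 ≥ 1, so the series converges in ℤ_3 to 1/(1 − a) = 1/(1 − (-1188)) = 1/1189. Expand this rational in ℤ_3: compute digits iteratively via d_i = x_i mod 3, x_{i+1} = (x_i − d_i)/3. The first 6 digits are (1, 0, 0, 1, 0, 1).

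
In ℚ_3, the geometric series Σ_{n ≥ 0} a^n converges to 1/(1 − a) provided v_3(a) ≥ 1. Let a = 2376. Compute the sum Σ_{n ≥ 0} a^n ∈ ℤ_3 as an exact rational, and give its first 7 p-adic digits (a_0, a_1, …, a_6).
Σ a^n = 1/(1 − a) = -1/2375;  first 7 digits = (1, 0, 0, 1, 2, 0, 1)

v_3(a) = 3 ≥ 1, so the series converges in ℤ_3 to 1/(1 − a) = 1/(1 − 2376) = -1/2375. Expand this rational in ℤ_3: compute digits iteratively via d_i = x_i mod 3, x_{i+1} = (x_i − d_i)/3. The first 7 digits are (1, 0, 0, 1, 2, 0, 1).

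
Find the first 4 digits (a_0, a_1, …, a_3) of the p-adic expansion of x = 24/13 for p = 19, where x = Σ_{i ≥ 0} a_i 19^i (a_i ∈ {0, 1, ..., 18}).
(a_0, …, a_3) = (15, 11, 14, 8)

v_19(24/13) = 0 (numerator and denominator both coprime to 19), so x ∈ ℤ_19^×. Compute digits iteratively via a_i = x_i mod 19, x_{i+1} = (x_i − a_i)/19, with x_0 = x:
  x_0 = 24/13;  a_0 = 15;  x_1 = (x_0 − 15)/19 = -9/13
  x_1 = -9/13;  a_1 = 11;  x_2 = (x_1 − 11)/19 = -8/13
  x_2 = -8/13;  a_2 = 14;  x_3 = (x_2 − 14)/19 = -10/13
  x_3 = -10/13;  a_3 = 8;  x_4 = (x_3 − 8)/19 = -6/13
Digits: (15, 11, 14, 8).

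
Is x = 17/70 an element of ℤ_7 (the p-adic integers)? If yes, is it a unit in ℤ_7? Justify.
x ∉ ℤ_7 (v_7(x) = -1 < 0)

ℤ_7 = {x ∈ ℚ_7 : v_7(x) ≥ 0} and ℤ_7^× = {x ∈ ℤ_7 : v_7(x) = 0}. Here v_7(17/70) = v_7(num) − v_7(den) = -1; compare against these criteria.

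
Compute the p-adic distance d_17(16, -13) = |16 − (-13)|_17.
d_17(16, -13) = 1

Step 1 — x − y = 16 − (-13) = 29. Step 2 — v_17(29) = 0 (factor: 29 = (17^0 · 29); the sign does not affect v_p). Step 3 — |x − y|_17 = 17^{0} = 1.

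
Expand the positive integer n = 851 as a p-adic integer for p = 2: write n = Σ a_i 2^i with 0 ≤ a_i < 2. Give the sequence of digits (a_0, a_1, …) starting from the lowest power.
(a_0, a_1, …) = (1, 1, 0, 0, 1, 0, 1, 0, 1, 1)

Repeated division by 2 gives the digits low-to-high: 851 = 1 + 1·2^1 + 1·2^4 + 1·2^6 + 1·2^8 + 1·2^9. Digit sequence: (1, 1, 0, 0, 1, 0, 1, 0, 1, 1).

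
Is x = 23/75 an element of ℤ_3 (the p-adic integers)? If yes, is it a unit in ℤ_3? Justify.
x ∉ ℤ_3 (v_3(x) = -1 < 0)

ℤ_3 = {x ∈ ℚ_3 : v_3(x) ≥ 0} and ℤ_3^× = {x ∈ ℤ_3 : v_3(x) = 0}. Here v_3(23/75) = v_3(num) − v_3(den) = -1; compare against these criteria.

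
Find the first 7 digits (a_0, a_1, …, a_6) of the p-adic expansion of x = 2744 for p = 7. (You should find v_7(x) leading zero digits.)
(a_0, …, a_6) = (0, 0, 0, 1, 1, 0, 0)

v_7(2744) = 3, so a_0 = ... = a_2 = 0. Factor out: x = 7^3 · u with u = 8 a unit in ℤ_7. Expand u iteratively via a_{v+i} = u_i mod 7, u_{i+1} = (u_i − a_{v+i})/7:
  u_0 = 8;  a_3 = 1;  u_1 = (u_0 − 1)/7 = 1
  u_1 = 1;  a_4 = 1;  u_2 = (u_1 − 1)/7 = 0
  u_2 = 0;  a_5 = 0;  u_3 = (u_2 − 0)/7 = 0
  u_3 = 0;  a_6 = 0;  u_4 = (u_3 − 0)/7 = 0
Digits: (0, 0, 0, 1, 1, 0, 0).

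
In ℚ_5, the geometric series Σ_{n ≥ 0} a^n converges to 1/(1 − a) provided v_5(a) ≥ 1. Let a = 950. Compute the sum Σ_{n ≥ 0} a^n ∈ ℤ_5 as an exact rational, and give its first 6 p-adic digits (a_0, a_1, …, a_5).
Σ a^n = 1/(1 − a) = -1/949;  first 6 digits = (1, 0, 3, 2, 0, 4)

v_5(a) = 2 ≥ 1, so the series converges in ℤ_5 to 1/(1 − a) = 1/(1 − 950) = -1/949. Expand this rational in ℤ_5: compute digits iteratively via d_i = x_i mod 5, x_{i+1} = (x_i − d_i)/5. The first 6 digits are (1, 0, 3, 2, 0, 4).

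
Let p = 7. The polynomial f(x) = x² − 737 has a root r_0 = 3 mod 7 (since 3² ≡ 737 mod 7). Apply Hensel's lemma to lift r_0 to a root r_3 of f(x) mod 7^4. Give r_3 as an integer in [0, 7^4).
r_3 = 402 (mod 2401)

Hensel's recurrence: r_{i+1} = r_i − f(r_i)·(f′(r_i))^{-1} mod 7^{i+2}, with f′(x) = 2x. Iterate:
  r_0 = 3 (mod 7)
  r_1 = 10 (mod 49)
  r_2 = 59 (mod 343)
  r_3 = 402 (mod 2401)
Final: r_3 = 402, and one checks f(r_3) ≡ 0 mod 7^4.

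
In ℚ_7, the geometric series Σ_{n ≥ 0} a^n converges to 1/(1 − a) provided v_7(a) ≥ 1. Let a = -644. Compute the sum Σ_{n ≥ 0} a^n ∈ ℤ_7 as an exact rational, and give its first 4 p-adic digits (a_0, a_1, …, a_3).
Σ a^n = 1/(1 − a) = 1/645;  first 4 digits = (1, 6, 1, 2)

v_7(a) = 1 ≥ 1, so the series converges in ℤ_7 to 1/(1 − a) = 1/(1 − (-644)) = 1/645. Expand this rational in ℤ_7: compute digits iteratively via d_i = x_i mod 7, x_{i+1} = (x_i − d_i)/7. The first 4 digits are (1, 6, 1, 2).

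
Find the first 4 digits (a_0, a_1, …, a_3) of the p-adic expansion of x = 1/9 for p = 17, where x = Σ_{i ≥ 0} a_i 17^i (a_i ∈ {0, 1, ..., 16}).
(a_0, …, a_3) = (2, 15, 1, 15)

v_17(1/9) = 0 (numerator and denominator both coprime to 17), so x ∈ ℤ_17^×. Compute digits iteratively via a_i = x_i mod 17, x_{i+1} = (x_i − a_i)/17, with x_0 = x:
  x_0 = 1/9;  a_0 = 2;  x_1 = (x_0 − 2)/17 = -1/9
  x_1 = -1/9;  a_1 = 15;  x_2 = (x_1 − 15)/17 = -8/9
  x_2 = -8/9;  a_2 = 1;  x_3 = (x_2 − 1)/17 = -1/9
  x_3 = -1/9;  a_3 = 15;  x_4 = (x_3 − 15)/17 = -8/9
Digits: (2, 15, 1, 15).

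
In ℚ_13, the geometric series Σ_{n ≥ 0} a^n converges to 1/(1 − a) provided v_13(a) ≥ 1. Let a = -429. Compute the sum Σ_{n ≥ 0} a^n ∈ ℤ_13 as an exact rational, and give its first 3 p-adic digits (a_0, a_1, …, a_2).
Σ a^n = 1/(1 − a) = 1/430;  first 3 digits = (1, 6, 7)

v_13(a) = 1 ≥ 1, so the series converges in ℤ_13 to 1/(1 − a) = 1/(1 − (-429)) = 1/430. Expand this rational in ℤ_13: compute digits iteratively via d_i = x_i mod 13, x_{i+1} = (x_i − d_i)/13. The first 3 digits are (1, 6, 7).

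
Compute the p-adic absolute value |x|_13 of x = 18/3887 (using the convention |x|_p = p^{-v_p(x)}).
|18/3887|_13 = 169

Step 1 — compute v_13(x) by factoring powers of 13 out of the numerator and denominator: v_13(18/3887) = -2. Step 2 — apply |x|_p = p^{-v_p(x)} = 13^{2} = 169.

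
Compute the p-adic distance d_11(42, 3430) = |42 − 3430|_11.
d_11(42, 3430) = 1/121

Step 1 — x − y = 42 − 3430 = -3388. Step 2 — v_11(-3388) = 2 (factor: -3388 = −(11^2 · 28); the sign does not affect v_p). Step 3 — |x − y|_11 = 11^{-2} = 1/121.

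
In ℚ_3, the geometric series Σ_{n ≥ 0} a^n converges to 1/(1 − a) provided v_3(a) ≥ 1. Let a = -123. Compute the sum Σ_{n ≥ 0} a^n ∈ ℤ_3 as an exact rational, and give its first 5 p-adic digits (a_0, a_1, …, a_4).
Σ a^n = 1/(1 − a) = 1/124;  first 5 digits = (1, 1, 2, 1, 0)

v_3(a) = 1 ≥ 1, so the series converges in ℤ_3 to 1/(1 − a) = 1/(1 − (-123)) = 1/124. Expand this rational in ℤ_3: compute digits iteratively via d_i = x_i mod 3, x_{i+1} = (x_i − d_i)/3. The first 5 digits are (1, 1, 2, 1, 0).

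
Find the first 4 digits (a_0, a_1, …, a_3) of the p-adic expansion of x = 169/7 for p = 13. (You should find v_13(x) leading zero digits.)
(a_0, …, a_3) = (0, 0, 2, 11)

v_13(169/7) = 2, so a_0 = ... = a_1 = 0. Factor out: x = 13^2 · u with u = 1/7 a unit in ℤ_13. Expand u iteratively via a_{v+i} = u_i mod 13, u_{i+1} = (u_i − a_{v+i})/13:
  u_0 = 1/7;  a_2 = 2;  u_1 = (u_0 − 2)/13 = -1/7
  u_1 = -1/7;  a_3 = 11;  u_2 = (u_1 − 11)/13 = -6/7
Digits: (0, 0, 2, 11).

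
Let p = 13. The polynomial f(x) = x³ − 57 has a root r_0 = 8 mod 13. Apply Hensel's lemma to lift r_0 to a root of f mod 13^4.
r_3 = 17792 (mod 28561)

Hensel: r_{i+1} = r_i − f(r_i)/f′(r_i) mod 13^{i+2}, where f′(x) = 3x². Iterate:
  r_0 = 8 (mod 13)
  r_1 = 47 (mod 169)
  r_2 = 216 (mod 2197)
  r_3 = 17792 (mod 28561)
Final: r = 17792 with f(r) ≡ 0 mod 13^4.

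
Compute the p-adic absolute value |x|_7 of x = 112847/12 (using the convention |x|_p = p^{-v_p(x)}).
|112847/12|_7 = 1/2401

Step 1 — compute v_7(x) by factoring powers of 7 out of the numerator and denominator: v_7(112847/12) = 4. Step 2 — apply |x|_p = p^{-v_p(x)} = 7^{-4} = 1/2401.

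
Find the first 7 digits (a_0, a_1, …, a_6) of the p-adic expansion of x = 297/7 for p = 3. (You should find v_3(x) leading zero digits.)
(a_0, …, a_6) = (0, 0, 0, 2, 2, 1, 2)

v_3(297/7) = 3, so a_0 = ... = a_2 = 0. Factor out: x = 3^3 · u with u = 11/7 a unit in ℤ_3. Expand u iteratively via a_{v+i} = u_i mod 3, u_{i+1} = (u_i − a_{v+i})/3:
  u_0 = 11/7;  a_3 = 2;  u_1 = (u_0 − 2)/3 = -1/7
  u_1 = -1/7;  a_4 = 2;  u_2 = (u_1 − 2)/3 = -5/7
  u_2 = -5/7;  a_5 = 1;  u_3 = (u_2 − 1)/3 = -4/7
  u_3 = -4/7;  a_6 = 2;  u_4 = (u_3 − 2)/3 = -6/7
Digits: (0, 0, 0, 2, 2, 1, 2).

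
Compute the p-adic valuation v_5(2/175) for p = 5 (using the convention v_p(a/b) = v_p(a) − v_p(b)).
v_5(2/175) = -2

Factor powers of 5 from the numerator and denominator of the reduced fraction: 2 = 5^0 · 2 and 175 = 5^2 · 7. Apply v_p(a/b) = v_p(a) − v_p(b): v_5(2/175) = 0 − 2 = -2.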